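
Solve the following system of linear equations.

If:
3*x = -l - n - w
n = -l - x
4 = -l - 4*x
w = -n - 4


Then:
l = 28
n = -20
w = 16
x = -8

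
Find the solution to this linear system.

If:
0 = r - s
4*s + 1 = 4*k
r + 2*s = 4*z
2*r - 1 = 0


Then:
k = 3/4
r = 1/2
s = 1/2
z = 3/8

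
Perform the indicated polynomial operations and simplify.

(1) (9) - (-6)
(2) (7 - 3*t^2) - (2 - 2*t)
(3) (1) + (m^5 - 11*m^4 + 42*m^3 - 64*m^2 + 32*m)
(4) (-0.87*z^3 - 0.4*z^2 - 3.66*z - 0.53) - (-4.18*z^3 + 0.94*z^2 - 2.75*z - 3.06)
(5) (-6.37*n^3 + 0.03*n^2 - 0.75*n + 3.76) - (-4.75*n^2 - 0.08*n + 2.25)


(1) = 15
(2) = -3*t^2 + 2*t + 5
(3) = m^5 - 11*m^4 + 42*m^3 - 64*m^2 + 32*m + 1
(4) = 3.31*z^3 - 1.34*z^2 - 0.91*z + 2.53
(5) = -6.37*n^3 + 4.78*n^2 - 0.67*n + 1.51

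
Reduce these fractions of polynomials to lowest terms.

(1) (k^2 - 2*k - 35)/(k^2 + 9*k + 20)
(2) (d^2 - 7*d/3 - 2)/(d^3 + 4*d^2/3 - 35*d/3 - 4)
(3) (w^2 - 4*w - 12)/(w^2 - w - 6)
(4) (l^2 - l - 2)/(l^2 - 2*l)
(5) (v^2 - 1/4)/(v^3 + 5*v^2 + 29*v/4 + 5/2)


(1) = (k - 7)/(k + 4)
(2) = (3*d + 2)/(3*d^2 + 13*d + 4)
(3) = (w - 6)/(w - 3)
(4) = (l + 1)/l
(5) = (2*v - 1)/(2*v^2 + 9*v + 10)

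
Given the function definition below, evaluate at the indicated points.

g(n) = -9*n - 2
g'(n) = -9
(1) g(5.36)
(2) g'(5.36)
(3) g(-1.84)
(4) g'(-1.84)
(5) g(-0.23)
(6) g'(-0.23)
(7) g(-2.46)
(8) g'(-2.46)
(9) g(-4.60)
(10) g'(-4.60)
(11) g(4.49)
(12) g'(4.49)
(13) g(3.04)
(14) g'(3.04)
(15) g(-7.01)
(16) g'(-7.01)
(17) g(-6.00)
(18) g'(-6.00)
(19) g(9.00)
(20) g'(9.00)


(1) = -50.24
(2) = -9.00
(3) = 14.56
(4) = -9.00
(5) = 0.07
(6) = -9.00
(7) = 20.14
(8) = -9.00
(9) = 39.40
(10) = -9.00
(11) = -42.41
(12) = -9.00
(13) = -29.36
(14) = -9.00
(15) = 61.09
(16) = -9.00
(17) = 52.00
(18) = -9.00
(19) = -83.00
(20) = -9.00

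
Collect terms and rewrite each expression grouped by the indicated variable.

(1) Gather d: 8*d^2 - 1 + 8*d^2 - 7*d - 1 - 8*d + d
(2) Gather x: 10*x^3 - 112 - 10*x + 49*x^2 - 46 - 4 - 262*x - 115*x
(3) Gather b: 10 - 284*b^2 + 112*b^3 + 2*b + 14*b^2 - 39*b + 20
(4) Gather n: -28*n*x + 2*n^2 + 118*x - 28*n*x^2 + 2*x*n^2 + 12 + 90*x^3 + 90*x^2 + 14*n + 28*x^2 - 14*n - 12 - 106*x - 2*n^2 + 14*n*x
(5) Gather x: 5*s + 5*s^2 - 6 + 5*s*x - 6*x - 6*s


(1) = 16*d^2 - 14*d - 2
(2) = 10*x^3 + 49*x^2 - 387*x - 162
(3) = 112*b^3 - 270*b^2 - 37*b + 30
(4) = 2*n^2*x + n*(-28*x^2 - 14*x) + 90*x^3 + 118*x^2 + 12*x
(5) = 5*s^2 - s + x*(5*s - 6) - 6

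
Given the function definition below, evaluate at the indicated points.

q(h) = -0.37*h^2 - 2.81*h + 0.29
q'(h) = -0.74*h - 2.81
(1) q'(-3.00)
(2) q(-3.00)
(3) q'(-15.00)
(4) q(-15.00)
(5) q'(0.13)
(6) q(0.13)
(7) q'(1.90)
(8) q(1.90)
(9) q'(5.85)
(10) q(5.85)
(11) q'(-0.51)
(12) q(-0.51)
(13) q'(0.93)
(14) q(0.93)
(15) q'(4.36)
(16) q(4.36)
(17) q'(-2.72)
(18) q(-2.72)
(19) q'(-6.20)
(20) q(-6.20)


(1) = -0.59
(2) = 5.39
(3) = 8.29
(4) = -40.81
(5) = -2.91
(6) = -0.08
(7) = -4.22
(8) = -6.38
(9) = -7.14
(10) = -28.81
(11) = -2.43
(12) = 1.63
(13) = -3.50
(14) = -2.64
(15) = -6.04
(16) = -19.00
(17) = -0.80
(18) = 5.20
(19) = 1.78
(20) = 3.49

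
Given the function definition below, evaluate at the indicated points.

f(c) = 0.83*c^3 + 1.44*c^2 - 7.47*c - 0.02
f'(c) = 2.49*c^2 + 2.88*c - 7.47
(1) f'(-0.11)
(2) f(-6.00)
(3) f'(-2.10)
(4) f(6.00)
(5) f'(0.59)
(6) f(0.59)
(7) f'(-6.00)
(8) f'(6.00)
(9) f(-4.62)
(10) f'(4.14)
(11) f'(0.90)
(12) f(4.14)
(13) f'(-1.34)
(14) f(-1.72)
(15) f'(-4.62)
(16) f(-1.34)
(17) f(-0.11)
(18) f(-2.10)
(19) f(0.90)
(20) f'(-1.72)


(1) = -7.76
(2) = -82.64
(3) = -2.54
(4) = 186.28
(5) = -4.90
(6) = -3.76
(7) = 64.89
(8) = 99.45
(9) = -16.62
(10) = 47.13
(11) = -2.86
(12) = 52.63
(13) = -6.86
(14) = 12.87
(15) = 32.37
(16) = 10.58
(17) = 0.82
(18) = 14.33
(19) = -4.97
(20) = -5.06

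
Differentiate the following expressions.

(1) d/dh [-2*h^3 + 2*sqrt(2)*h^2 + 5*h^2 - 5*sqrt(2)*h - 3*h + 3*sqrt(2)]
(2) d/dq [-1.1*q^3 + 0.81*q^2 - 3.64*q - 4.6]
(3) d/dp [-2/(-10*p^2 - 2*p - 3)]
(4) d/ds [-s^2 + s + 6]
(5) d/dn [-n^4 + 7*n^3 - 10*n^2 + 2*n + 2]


(1) = -6*h^2 + 4*sqrt(2)*h + 10*h - 5*sqrt(2) - 3
(2) = -3.3*q^2 + 1.62*q - 3.64
(3) = 4*(-10*p - 1)/(10*p^2 + 2*p + 3)^2
(4) = 1 - 2*s
(5) = -4*n^3 + 21*n^2 - 20*n + 2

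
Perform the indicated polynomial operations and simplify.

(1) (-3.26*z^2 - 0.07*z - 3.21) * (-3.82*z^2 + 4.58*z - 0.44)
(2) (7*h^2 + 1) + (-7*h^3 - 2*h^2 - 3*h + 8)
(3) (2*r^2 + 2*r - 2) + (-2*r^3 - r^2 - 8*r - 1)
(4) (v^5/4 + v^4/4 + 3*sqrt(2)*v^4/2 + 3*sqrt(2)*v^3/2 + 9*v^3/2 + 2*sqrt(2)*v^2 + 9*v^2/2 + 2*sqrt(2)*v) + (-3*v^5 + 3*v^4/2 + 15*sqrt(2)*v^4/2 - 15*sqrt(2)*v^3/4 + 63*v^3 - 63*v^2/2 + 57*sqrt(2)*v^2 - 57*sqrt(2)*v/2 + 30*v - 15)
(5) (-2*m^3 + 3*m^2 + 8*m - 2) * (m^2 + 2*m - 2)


(1) = 12.4532*z^4 - 14.6634*z^3 + 13.376*z^2 - 14.671*z + 1.4124
(2) = -7*h^3 + 5*h^2 - 3*h + 9
(3) = -2*r^3 + r^2 - 6*r - 3
(4) = -11*v^5/4 + 7*v^4/4 + 9*sqrt(2)*v^4 - 9*sqrt(2)*v^3/4 + 135*v^3/2 - 27*v^2 + 59*sqrt(2)*v^2 - 53*sqrt(2)*v/2 + 30*v - 15
(5) = -2*m^5 - m^4 + 18*m^3 + 8*m^2 - 20*m + 4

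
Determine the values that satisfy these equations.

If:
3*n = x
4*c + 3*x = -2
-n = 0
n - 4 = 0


Then:
No Solution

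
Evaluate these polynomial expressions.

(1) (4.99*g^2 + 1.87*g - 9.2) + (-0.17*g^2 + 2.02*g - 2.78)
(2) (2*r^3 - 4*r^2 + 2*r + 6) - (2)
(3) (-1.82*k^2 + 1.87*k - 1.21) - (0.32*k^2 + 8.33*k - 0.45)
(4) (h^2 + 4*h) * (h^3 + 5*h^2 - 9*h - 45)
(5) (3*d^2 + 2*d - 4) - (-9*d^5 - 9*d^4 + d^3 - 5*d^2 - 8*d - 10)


(1) = 4.82*g^2 + 3.89*g - 11.98
(2) = 2*r^3 - 4*r^2 + 2*r + 4
(3) = -2.14*k^2 - 6.46*k - 0.76
(4) = h^5 + 9*h^4 + 11*h^3 - 81*h^2 - 180*h
(5) = 9*d^5 + 9*d^4 - d^3 + 8*d^2 + 10*d + 6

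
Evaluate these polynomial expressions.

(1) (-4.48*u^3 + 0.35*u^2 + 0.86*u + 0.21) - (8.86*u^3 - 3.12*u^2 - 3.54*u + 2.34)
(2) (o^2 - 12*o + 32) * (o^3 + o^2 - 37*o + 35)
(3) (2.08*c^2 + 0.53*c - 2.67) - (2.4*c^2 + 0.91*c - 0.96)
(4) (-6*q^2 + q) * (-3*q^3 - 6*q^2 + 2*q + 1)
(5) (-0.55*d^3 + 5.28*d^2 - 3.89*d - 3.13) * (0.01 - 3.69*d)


(1) = -13.34*u^3 + 3.47*u^2 + 4.4*u - 2.13
(2) = o^5 - 11*o^4 - 17*o^3 + 511*o^2 - 1604*o + 1120
(3) = -0.32*c^2 - 0.38*c - 1.71
(4) = 18*q^5 + 33*q^4 - 18*q^3 - 4*q^2 + q
(5) = 2.0295*d^4 - 19.4887*d^3 + 14.4069*d^2 + 11.5108*d - 0.0313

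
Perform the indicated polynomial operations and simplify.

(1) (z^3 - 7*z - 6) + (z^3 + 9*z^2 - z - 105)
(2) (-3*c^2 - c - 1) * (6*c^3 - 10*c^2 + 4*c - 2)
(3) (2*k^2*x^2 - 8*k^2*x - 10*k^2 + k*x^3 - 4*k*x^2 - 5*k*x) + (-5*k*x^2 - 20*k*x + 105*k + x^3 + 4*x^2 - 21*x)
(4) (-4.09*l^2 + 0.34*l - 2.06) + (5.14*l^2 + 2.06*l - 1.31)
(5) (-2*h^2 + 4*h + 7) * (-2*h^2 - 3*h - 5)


(1) = 2*z^3 + 9*z^2 - 8*z - 111
(2) = -18*c^5 + 24*c^4 - 8*c^3 + 12*c^2 - 2*c + 2
(3) = 2*k^2*x^2 - 8*k^2*x - 10*k^2 + k*x^3 - 9*k*x^2 - 25*k*x + 105*k + x^3 + 4*x^2 - 21*x
(4) = 1.05*l^2 + 2.4*l - 3.37
(5) = 4*h^4 - 2*h^3 - 16*h^2 - 41*h - 35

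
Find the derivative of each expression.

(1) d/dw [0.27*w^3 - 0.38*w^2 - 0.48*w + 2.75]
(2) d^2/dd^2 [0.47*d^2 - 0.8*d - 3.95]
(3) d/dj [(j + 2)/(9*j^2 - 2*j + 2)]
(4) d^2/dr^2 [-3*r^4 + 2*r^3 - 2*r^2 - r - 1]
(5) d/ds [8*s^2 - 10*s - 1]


(1) = 0.81*w^2 - 0.76*w - 0.48
(2) = 0.940000000000000
(3) = 3*(-3*j^2 - 12*j + 2)/(81*j^4 - 36*j^3 + 40*j^2 - 8*j + 4)
(4) = -36*r^2 + 12*r - 4
(5) = 16*s - 10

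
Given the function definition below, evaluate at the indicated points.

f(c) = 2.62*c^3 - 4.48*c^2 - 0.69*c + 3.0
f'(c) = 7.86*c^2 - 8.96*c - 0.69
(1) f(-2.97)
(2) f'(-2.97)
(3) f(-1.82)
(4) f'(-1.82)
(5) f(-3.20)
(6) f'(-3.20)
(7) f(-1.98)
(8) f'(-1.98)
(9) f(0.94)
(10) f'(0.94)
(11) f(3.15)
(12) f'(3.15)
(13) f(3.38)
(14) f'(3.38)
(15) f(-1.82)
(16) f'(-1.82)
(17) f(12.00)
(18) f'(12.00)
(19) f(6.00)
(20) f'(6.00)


(1) = -103.11
(2) = 95.25
(3) = -26.38
(4) = 41.65
(5) = -126.52
(6) = 108.47
(7) = -33.53
(8) = 47.87
(9) = 0.57
(10) = -2.17
(11) = 38.26
(12) = 49.08
(13) = 50.66
(14) = 58.82
(15) = -26.38
(16) = 41.65
(17) = 3876.96
(18) = 1023.63
(19) = 403.50
(20) = 228.51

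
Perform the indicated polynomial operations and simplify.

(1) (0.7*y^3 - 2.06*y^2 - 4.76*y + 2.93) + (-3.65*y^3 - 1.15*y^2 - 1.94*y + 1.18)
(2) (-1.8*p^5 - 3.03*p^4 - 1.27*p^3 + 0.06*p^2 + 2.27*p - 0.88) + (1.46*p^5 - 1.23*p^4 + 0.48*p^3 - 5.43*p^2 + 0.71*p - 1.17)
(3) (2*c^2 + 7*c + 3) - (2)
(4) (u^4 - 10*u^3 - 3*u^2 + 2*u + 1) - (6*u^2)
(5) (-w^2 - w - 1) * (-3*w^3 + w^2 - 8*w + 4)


(1) = -2.95*y^3 - 3.21*y^2 - 6.7*y + 4.11
(2) = -0.34*p^5 - 4.26*p^4 - 0.79*p^3 - 5.37*p^2 + 2.98*p - 2.05
(3) = 2*c^2 + 7*c + 1
(4) = u^4 - 10*u^3 - 9*u^2 + 2*u + 1
(5) = 3*w^5 + 2*w^4 + 10*w^3 + 3*w^2 + 4*w - 4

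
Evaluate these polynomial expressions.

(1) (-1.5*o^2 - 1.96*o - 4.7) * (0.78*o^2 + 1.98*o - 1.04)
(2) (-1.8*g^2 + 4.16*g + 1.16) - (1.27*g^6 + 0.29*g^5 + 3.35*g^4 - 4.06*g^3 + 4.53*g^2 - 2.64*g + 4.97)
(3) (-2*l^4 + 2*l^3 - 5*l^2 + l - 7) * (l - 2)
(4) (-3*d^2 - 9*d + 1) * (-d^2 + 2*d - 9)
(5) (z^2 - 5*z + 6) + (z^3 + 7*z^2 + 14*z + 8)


(1) = -1.17*o^4 - 4.4988*o^3 - 5.9868*o^2 - 7.2676*o + 4.888
(2) = -1.27*g^6 - 0.29*g^5 - 3.35*g^4 + 4.06*g^3 - 6.33*g^2 + 6.8*g - 3.81
(3) = -2*l^5 + 6*l^4 - 9*l^3 + 11*l^2 - 9*l + 14
(4) = 3*d^4 + 3*d^3 + 8*d^2 + 83*d - 9
(5) = z^3 + 8*z^2 + 9*z + 14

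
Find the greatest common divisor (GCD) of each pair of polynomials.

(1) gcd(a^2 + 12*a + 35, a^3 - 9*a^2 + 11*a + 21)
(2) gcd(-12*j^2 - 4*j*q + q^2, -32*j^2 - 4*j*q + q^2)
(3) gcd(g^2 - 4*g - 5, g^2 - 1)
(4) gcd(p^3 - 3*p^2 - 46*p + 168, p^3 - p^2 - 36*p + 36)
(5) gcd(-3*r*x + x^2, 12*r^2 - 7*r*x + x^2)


(1) = gcd((a + 5)*(a + 7), (a - 7)*(a - 3)*(a + 1)) = 1
(2) = gcd((-6*j + q)*(2*j + q), (-8*j + q)*(4*j + q)) = 1
(3) = gcd((g - 5)*(g + 1), (g - 1)*(g + 1)) = g + 1
(4) = p - 6
(5) = -3*r + x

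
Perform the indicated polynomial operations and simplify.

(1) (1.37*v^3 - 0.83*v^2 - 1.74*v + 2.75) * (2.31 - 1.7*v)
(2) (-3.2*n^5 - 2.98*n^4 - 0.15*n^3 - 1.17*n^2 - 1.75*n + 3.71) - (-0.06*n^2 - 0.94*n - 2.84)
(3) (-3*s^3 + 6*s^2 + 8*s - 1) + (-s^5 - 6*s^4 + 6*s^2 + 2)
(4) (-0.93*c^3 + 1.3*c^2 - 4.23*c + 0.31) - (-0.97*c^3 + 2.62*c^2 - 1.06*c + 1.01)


(1) = -2.329*v^4 + 4.5757*v^3 + 1.0407*v^2 - 8.6944*v + 6.3525
(2) = -3.2*n^5 - 2.98*n^4 - 0.15*n^3 - 1.11*n^2 - 0.81*n + 6.55
(3) = -s^5 - 6*s^4 - 3*s^3 + 12*s^2 + 8*s + 1
(4) = 0.04*c^3 - 1.32*c^2 - 3.17*c - 0.7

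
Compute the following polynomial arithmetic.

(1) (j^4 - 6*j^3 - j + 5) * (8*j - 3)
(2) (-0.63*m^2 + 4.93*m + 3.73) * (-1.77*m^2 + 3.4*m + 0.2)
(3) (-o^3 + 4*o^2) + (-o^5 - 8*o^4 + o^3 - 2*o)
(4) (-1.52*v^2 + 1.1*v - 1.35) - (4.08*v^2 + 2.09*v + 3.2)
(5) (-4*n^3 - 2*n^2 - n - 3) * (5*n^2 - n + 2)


(1) = 8*j^5 - 51*j^4 + 18*j^3 - 8*j^2 + 43*j - 15
(2) = 1.1151*m^4 - 10.8681*m^3 + 10.0339*m^2 + 13.668*m + 0.746
(3) = -o^5 - 8*o^4 + 4*o^2 - 2*o
(4) = -5.6*v^2 - 0.99*v - 4.55
(5) = -20*n^5 - 6*n^4 - 11*n^3 - 18*n^2 + n - 6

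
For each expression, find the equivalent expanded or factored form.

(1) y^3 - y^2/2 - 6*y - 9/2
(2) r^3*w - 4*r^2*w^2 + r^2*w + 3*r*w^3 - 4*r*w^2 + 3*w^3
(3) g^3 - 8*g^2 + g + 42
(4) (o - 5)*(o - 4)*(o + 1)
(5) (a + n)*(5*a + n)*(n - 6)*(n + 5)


(1) = (y - 3)*(y + 1)*(y + 3/2)
(2) = (r - 3*w)*(r - w)*(r*w + w)
(3) = (g - 7)*(g - 3)*(g + 2)
(4) = o^3 - 8*o^2 + 11*o + 20
(5) = 5*a^2*n^2 - 5*a^2*n - 150*a^2 + 6*a*n^3 - 6*a*n^2 - 180*a*n + n^4 - n^3 - 30*n^2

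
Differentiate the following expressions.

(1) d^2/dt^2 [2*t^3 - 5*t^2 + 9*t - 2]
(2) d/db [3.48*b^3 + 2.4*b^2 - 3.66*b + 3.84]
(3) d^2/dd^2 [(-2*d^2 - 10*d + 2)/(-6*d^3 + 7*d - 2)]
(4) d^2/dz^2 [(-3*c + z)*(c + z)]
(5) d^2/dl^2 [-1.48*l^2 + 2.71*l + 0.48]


(1) = 12*t - 10
(2) = 10.44*b^2 + 4.8*b - 3.66
(3) = 4*(36*d^6 + 540*d^5 - 90*d^4 + 126*d^3 - 234*d^2 + 36*d + 25)/(216*d^9 - 756*d^7 + 216*d^6 + 882*d^5 - 504*d^4 - 271*d^3 + 294*d^2 - 84*d + 8)
(4) = 2
(5) = -2.96000000000000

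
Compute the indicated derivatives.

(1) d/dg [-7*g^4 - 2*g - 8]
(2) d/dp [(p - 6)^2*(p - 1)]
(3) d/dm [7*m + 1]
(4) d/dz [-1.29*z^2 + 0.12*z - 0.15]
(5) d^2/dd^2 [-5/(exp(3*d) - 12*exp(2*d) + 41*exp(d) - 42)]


(1) = -28*g^3 - 2
(2) = (p - 6)*(3*p - 8)
(3) = 7
(4) = 0.12 - 2.58*z
(5) = 5*(-2*(3*exp(2*d) - 24*exp(d) + 41)^2*exp(d) + (9*exp(2*d) - 48*exp(d) + 41)*(exp(3*d) - 12*exp(2*d) + 41*exp(d) - 42))*exp(d)/(exp(3*d) - 12*exp(2*d) + 41*exp(d) - 42)^3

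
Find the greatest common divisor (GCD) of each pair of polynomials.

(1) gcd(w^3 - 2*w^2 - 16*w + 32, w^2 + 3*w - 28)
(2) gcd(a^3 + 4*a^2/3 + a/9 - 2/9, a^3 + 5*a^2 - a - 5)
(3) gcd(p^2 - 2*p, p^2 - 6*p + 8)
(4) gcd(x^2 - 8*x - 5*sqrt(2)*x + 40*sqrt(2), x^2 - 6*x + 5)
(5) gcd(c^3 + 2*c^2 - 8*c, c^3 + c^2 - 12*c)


(1) = w - 4
(2) = gcd((a - 1/3)*(a + 2/3)*(a + 1), (a - 1)*(a + 1)*(a + 5)) = a + 1
(3) = p - 2
(4) = 1
(5) = c^2 + 4*c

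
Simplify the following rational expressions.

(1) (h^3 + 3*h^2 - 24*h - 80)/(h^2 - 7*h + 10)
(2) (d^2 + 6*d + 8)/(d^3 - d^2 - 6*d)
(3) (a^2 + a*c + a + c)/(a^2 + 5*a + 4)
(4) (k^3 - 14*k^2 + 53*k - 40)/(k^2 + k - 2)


(1) = (h^2 + 8*h + 16)/(h - 2)
(2) = (d + 4)/(d^2 - 3*d)
(3) = (a + c)/(a + 4)
(4) = (k^2 - 13*k + 40)/(k + 2)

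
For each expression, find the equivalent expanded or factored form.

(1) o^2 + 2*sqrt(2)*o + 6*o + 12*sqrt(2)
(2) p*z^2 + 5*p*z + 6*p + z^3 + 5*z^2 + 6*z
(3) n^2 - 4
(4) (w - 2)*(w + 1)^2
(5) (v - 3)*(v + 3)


(1) = (o + 6)*(o + 2*sqrt(2))
(2) = (p + z)*(z + 2)*(z + 3)
(3) = (n - 2)*(n + 2)
(4) = w^3 - 3*w - 2
(5) = v^2 - 9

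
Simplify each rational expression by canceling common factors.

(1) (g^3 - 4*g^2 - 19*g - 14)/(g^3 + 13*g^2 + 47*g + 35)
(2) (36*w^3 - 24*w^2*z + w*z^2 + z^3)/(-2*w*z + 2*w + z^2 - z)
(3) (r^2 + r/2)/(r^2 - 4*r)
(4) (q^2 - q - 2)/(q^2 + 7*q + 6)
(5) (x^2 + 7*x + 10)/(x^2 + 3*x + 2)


(1) = (g^2 - 5*g - 14)/(g^2 + 12*g + 35)
(2) = (-18*w^2 + 3*w*z + z^2)/(z - 1)
(3) = (2*r + 1)/(2*r - 8)
(4) = (q - 2)/(q + 6)
(5) = (x + 5)/(x + 1)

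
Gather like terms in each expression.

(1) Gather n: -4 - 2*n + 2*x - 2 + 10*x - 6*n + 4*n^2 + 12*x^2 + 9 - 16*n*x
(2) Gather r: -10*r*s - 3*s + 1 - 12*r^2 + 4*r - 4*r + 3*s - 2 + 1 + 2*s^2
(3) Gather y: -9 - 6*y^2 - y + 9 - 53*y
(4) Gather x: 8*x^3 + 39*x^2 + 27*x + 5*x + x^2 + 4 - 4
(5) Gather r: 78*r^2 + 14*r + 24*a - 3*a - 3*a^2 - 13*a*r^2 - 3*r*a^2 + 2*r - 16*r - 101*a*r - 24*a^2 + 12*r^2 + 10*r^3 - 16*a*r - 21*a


(1) = 4*n^2 + n*(-16*x - 8) + 12*x^2 + 12*x + 3
(2) = -12*r^2 - 10*r*s + 2*s^2
(3) = -6*y^2 - 54*y
(4) = 8*x^3 + 40*x^2 + 32*x
(5) = -27*a^2 + 10*r^3 + r^2*(90 - 13*a) + r*(-3*a^2 - 117*a)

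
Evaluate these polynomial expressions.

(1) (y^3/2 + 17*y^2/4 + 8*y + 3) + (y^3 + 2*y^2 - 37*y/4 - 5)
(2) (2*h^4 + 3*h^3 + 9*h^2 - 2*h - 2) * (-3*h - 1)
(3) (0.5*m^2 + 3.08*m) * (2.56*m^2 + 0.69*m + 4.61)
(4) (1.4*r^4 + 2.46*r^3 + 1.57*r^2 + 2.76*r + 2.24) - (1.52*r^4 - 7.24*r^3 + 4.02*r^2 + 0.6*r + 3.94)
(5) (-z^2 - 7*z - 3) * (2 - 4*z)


(1) = 3*y^3/2 + 25*y^2/4 - 5*y/4 - 2
(2) = -6*h^5 - 11*h^4 - 30*h^3 - 3*h^2 + 8*h + 2
(3) = 1.28*m^4 + 8.2298*m^3 + 4.4302*m^2 + 14.1988*m
(4) = -0.12*r^4 + 9.7*r^3 - 2.45*r^2 + 2.16*r - 1.7
(5) = 4*z^3 + 26*z^2 - 2*z - 6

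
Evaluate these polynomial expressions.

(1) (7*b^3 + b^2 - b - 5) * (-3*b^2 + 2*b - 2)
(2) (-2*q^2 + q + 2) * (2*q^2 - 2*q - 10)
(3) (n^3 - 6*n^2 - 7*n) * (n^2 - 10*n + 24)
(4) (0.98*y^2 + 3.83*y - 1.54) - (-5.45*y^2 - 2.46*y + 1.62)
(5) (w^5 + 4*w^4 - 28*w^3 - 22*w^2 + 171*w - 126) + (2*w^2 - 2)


(1) = -21*b^5 + 11*b^4 - 9*b^3 + 11*b^2 - 8*b + 10
(2) = -4*q^4 + 6*q^3 + 22*q^2 - 14*q - 20
(3) = n^5 - 16*n^4 + 77*n^3 - 74*n^2 - 168*n
(4) = 6.43*y^2 + 6.29*y - 3.16
(5) = w^5 + 4*w^4 - 28*w^3 - 20*w^2 + 171*w - 128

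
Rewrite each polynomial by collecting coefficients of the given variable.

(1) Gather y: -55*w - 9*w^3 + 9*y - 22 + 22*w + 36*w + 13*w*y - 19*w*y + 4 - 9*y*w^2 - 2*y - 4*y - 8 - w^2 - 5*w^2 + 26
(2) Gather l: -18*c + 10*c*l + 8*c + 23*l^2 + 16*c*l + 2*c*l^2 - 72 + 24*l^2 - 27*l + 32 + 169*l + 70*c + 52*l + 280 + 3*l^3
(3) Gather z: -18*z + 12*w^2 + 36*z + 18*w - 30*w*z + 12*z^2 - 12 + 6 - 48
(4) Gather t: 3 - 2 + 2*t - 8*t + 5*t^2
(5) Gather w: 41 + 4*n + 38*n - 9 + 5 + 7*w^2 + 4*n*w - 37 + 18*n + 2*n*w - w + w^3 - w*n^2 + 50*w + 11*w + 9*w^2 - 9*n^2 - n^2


(1) = -9*w^3 - 6*w^2 + 3*w + y*(-9*w^2 - 6*w + 3)
(2) = 60*c + 3*l^3 + l^2*(2*c + 47) + l*(26*c + 194) + 240
(3) = 12*w^2 + 18*w + 12*z^2 + z*(18 - 30*w) - 54
(4) = 5*t^2 - 6*t + 1
(5) = -10*n^2 + 60*n + w^3 + 16*w^2 + w*(-n^2 + 6*n + 60)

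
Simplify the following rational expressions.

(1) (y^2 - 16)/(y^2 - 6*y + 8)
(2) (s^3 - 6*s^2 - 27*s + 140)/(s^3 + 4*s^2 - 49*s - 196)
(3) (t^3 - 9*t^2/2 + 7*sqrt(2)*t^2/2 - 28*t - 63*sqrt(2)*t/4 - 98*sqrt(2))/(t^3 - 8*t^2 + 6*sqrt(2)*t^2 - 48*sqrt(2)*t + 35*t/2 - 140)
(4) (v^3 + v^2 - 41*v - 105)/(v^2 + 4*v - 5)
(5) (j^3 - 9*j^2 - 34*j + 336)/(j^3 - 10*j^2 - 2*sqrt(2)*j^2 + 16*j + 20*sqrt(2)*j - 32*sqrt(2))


(1) = (y + 4)/(y - 2)
(2) = (s^2 + s - 20)/(s^2 + 11*s + 28)
(3) = (8*t + 28)/(8*t + 20*sqrt(2))
(4) = (v^2 - 4*v - 21)/(v - 1)
(5) = (j^2 - j - 42)/(j^2 + j*(-2*sqrt(2) - 2) + 4*sqrt(2))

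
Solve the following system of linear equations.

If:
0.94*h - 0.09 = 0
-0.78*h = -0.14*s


Then:
h = 0.10
s = 0.53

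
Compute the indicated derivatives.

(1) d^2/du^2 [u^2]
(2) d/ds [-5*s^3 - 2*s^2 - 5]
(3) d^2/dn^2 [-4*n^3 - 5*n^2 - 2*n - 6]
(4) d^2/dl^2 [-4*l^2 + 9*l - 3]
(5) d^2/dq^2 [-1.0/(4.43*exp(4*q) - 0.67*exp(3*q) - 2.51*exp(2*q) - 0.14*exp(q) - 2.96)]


(1) = 2
(2) = s*(-15*s - 4)
(3) = -24*n - 10
(4) = -8
(5) = (1.0*(-35.44*exp(3*q) + 4.02*exp(2*q) + 10.04*exp(q) + 0.28)*(-17.72*exp(3*q) + 2.01*exp(2*q) + 5.02*exp(q) + 0.14)*exp(q) + (70.88*exp(3*q) - 6.03*exp(2*q) - 10.04*exp(q) - 0.14)*(-4.43*exp(4*q) + 0.67*exp(3*q) + 2.51*exp(2*q) + 0.14*exp(q) + 2.96))*exp(q)/(-4.43*exp(4*q) + 0.67*exp(3*q) + 2.51*exp(2*q) + 0.14*exp(q) + 2.96)^3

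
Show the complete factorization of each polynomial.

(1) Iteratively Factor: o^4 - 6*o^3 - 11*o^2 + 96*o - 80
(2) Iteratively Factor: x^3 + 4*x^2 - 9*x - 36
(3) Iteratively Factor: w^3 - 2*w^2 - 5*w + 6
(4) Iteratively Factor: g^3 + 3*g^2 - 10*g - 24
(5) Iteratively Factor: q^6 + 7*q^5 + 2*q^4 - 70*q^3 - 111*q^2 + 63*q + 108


(1) = (o - 4)*(o^3 - 2*o^2 - 19*o + 20) = (o - 4)*(o + 4)*(o^2 - 6*o + 5) = (o - 5)*(o - 4)*(o + 4)*(o - 1)
(2) = (x + 4)*(x^2 - 9) = (x + 3)*(x + 4)*(x - 3)
(3) = (w - 3)*(w^2 + w - 2) = (w - 3)*(w + 2)*(w - 1)
(4) = (g + 2)*(g^2 + g - 12) = (g + 2)*(g + 4)*(g - 3)
(5) = (q - 3)*(q^5 + 10*q^4 + 32*q^3 + 26*q^2 - 33*q - 36) = (q - 3)*(q + 4)*(q^4 + 6*q^3 + 8*q^2 - 6*q - 9) = (q - 3)*(q + 3)*(q + 4)*(q^3 + 3*q^2 - q - 3) = (q - 3)*(q + 1)*(q + 3)*(q + 4)*(q^2 + 2*q - 3) = (q - 3)*(q - 1)*(q + 1)*(q + 3)*(q + 4)*(q + 3)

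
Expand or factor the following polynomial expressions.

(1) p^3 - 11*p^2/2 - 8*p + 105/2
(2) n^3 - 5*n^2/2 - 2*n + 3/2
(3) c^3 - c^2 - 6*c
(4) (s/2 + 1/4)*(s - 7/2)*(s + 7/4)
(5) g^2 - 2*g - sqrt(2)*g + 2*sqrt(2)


(1) = (p - 5)*(p - 7/2)*(p + 3)
(2) = (n - 3)*(n - 1/2)*(n + 1)
(3) = c*(c - 3)*(c + 2)
(4) = s^3/2 - 5*s^2/8 - 7*s/2 - 49/32
(5) = (g - 2)*(g - sqrt(2))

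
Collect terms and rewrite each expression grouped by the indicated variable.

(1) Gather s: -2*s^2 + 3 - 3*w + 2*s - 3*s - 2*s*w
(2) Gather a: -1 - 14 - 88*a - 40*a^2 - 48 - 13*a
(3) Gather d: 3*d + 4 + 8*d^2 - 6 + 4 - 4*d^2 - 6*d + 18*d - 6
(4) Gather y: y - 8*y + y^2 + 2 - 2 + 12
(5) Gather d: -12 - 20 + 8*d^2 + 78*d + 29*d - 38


(1) = -2*s^2 + s*(-2*w - 1) - 3*w + 3
(2) = -40*a^2 - 101*a - 63
(3) = 4*d^2 + 15*d - 4
(4) = y^2 - 7*y + 12
(5) = 8*d^2 + 107*d - 70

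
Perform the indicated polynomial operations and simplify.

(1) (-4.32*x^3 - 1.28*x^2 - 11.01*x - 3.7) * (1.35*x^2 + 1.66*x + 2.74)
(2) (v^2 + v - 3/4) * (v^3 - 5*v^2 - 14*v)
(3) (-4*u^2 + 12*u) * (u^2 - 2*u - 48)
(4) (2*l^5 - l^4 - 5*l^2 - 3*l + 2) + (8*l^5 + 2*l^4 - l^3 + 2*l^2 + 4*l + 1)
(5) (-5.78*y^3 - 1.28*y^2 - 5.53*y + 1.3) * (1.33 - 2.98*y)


(1) = -5.832*x^5 - 8.8992*x^4 - 28.8251*x^3 - 26.7788*x^2 - 36.3094*x - 10.138
(2) = v^5 - 4*v^4 - 79*v^3/4 - 41*v^2/4 + 21*v/2
(3) = -4*u^4 + 20*u^3 + 168*u^2 - 576*u
(4) = 10*l^5 + l^4 - l^3 - 3*l^2 + l + 3
(5) = 17.2244*y^4 - 3.873*y^3 + 14.777*y^2 - 11.2289*y + 1.729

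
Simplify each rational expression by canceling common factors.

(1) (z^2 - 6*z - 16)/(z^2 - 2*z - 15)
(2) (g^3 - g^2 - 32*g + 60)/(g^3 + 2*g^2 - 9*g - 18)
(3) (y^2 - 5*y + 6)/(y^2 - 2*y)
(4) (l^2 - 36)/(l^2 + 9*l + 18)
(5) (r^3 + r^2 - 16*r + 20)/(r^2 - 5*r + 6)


(1) = (z^2 - 6*z - 16)/(z^2 - 2*z - 15)
(2) = (g^3 - g^2 - 32*g + 60)/(g^3 + 2*g^2 - 9*g - 18)
(3) = (y - 3)/y
(4) = (l - 6)/(l + 3)
(5) = (r^2 + 3*r - 10)/(r - 3)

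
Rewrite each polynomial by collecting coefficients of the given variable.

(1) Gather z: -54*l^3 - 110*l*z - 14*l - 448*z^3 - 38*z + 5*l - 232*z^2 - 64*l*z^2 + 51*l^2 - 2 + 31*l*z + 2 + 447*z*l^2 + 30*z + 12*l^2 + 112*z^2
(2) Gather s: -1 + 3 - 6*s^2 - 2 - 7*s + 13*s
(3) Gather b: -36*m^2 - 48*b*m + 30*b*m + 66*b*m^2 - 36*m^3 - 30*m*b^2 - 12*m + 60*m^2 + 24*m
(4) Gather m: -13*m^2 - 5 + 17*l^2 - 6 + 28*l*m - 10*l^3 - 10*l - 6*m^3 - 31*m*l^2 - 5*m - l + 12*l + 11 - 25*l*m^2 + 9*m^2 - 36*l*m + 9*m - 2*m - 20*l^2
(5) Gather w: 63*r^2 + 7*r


(1) = -54*l^3 + 63*l^2 - 9*l - 448*z^3 + z^2*(-64*l - 120) + z*(447*l^2 - 79*l - 8)
(2) = -6*s^2 + 6*s
(3) = -30*b^2*m + b*(66*m^2 - 18*m) - 36*m^3 + 24*m^2 + 12*m
(4) = -10*l^3 - 3*l^2 + l - 6*m^3 + m^2*(-25*l - 4) + m*(-31*l^2 - 8*l + 2)
(5) = 63*r^2 + 7*r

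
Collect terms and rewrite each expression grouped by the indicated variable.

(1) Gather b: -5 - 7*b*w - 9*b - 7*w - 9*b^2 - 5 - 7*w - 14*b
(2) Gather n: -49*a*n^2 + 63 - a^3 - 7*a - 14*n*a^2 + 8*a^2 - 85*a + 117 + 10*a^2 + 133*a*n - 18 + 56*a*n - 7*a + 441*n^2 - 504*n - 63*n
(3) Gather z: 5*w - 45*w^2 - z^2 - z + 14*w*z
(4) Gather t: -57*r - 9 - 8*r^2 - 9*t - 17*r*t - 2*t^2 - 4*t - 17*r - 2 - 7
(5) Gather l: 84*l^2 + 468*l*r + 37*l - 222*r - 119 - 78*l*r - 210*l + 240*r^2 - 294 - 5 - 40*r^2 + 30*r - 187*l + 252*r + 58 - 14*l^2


(1) = -9*b^2 + b*(-7*w - 23) - 14*w - 10
(2) = -a^3 + 18*a^2 - 99*a + n^2*(441 - 49*a) + n*(-14*a^2 + 189*a - 567) + 162
(3) = -45*w^2 + 5*w - z^2 + z*(14*w - 1)
(4) = -8*r^2 - 74*r - 2*t^2 + t*(-17*r - 13) - 18
(5) = 70*l^2 + l*(390*r - 360) + 200*r^2 + 60*r - 360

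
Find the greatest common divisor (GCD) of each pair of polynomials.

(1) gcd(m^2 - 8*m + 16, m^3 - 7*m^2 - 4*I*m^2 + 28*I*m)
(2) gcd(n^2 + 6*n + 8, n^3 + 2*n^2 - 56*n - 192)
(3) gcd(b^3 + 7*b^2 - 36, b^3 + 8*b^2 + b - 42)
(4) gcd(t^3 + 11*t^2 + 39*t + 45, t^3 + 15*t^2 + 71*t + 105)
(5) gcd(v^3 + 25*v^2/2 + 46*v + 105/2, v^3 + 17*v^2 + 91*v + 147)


(1) = 1
(2) = gcd((n + 2)*(n + 4), (n - 8)*(n + 4)*(n + 6)) = n + 4
(3) = b^2 + b - 6
(4) = gcd((t + 3)^2*(t + 5), (t + 3)*(t + 5)*(t + 7)) = t^2 + 8*t + 15
(5) = gcd((v + 5/2)*(v + 3)*(v + 7), (v + 3)*(v + 7)^2) = v^2 + 10*v + 21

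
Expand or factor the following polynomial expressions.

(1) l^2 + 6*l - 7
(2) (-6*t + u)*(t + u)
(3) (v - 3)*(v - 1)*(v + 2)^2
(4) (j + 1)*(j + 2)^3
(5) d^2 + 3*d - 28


(1) = (l - 1)*(l + 7)
(2) = -6*t^2 - 5*t*u + u^2
(3) = v^4 - 9*v^2 - 4*v + 12
(4) = j^4 + 7*j^3 + 18*j^2 + 20*j + 8
(5) = (d - 4)*(d + 7)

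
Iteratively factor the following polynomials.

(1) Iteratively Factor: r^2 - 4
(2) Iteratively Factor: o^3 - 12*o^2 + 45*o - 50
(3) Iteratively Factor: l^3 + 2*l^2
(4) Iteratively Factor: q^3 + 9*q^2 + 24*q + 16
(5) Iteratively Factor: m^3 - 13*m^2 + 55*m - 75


(1) = (r + 2)*(r - 2)
(2) = (o - 5)*(o^2 - 7*o + 10) = (o - 5)*(o - 2)*(o - 5)
(3) = (l + 2)*(l^2) = l*(l + 2)*(l)
(4) = (q + 4)*(q^2 + 5*q + 4) = (q + 1)*(q + 4)*(q + 4)
(5) = (m - 5)*(m^2 - 8*m + 15) = (m - 5)*(m - 3)*(m - 5)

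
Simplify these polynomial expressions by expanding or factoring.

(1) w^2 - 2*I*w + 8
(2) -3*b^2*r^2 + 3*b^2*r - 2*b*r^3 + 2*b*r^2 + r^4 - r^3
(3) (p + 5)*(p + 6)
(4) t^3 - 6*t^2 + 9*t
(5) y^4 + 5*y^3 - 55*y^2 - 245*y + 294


(1) = (w - 4*I)*(w + 2*I)
(2) = r*(-3*b + r)*(b + r)*(r - 1)
(3) = p^2 + 11*p + 30
(4) = t*(t - 3)^2
(5) = (y - 7)*(y - 1)*(y + 6)*(y + 7)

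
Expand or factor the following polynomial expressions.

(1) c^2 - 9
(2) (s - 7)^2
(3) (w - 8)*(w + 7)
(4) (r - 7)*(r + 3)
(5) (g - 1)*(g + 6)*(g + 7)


(1) = (c - 3)*(c + 3)
(2) = s^2 - 14*s + 49
(3) = w^2 - w - 56
(4) = r^2 - 4*r - 21
(5) = g^3 + 12*g^2 + 29*g - 42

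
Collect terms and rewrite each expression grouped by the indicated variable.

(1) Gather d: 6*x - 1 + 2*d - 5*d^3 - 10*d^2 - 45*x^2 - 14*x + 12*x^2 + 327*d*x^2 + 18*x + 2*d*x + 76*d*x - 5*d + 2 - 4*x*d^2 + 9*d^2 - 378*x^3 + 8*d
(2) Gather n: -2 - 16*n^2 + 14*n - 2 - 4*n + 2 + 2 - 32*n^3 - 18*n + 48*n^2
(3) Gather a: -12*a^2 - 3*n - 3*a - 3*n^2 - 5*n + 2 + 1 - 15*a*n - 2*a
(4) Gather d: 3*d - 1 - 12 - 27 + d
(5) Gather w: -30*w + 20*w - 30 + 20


(1) = -5*d^3 + d^2*(-4*x - 1) + d*(327*x^2 + 78*x + 5) - 378*x^3 - 33*x^2 + 10*x + 1
(2) = -32*n^3 + 32*n^2 - 8*n
(3) = -12*a^2 + a*(-15*n - 5) - 3*n^2 - 8*n + 3
(4) = 4*d - 40
(5) = -10*w - 10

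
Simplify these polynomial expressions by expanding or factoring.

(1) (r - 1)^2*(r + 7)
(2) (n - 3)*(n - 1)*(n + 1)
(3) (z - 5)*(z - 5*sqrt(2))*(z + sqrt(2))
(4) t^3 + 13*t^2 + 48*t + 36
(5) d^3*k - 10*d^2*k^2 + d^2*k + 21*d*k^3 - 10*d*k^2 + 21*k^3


(1) = r^3 + 5*r^2 - 13*r + 7
(2) = n^3 - 3*n^2 - n + 3
(3) = z^3 - 4*sqrt(2)*z^2 - 5*z^2 - 10*z + 20*sqrt(2)*z + 50
(4) = (t + 1)*(t + 6)^2
(5) = (d - 7*k)*(d - 3*k)*(d*k + k)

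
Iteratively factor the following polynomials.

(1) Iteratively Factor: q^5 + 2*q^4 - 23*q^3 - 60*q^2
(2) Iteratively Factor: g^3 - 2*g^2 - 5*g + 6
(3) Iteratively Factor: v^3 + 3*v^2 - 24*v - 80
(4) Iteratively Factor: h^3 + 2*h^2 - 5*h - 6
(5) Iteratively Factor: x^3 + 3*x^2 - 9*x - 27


(1) = (q)*(q^4 + 2*q^3 - 23*q^2 - 60*q) = q*(q - 5)*(q^3 + 7*q^2 + 12*q) = q*(q - 5)*(q + 3)*(q^2 + 4*q) = q^2*(q - 5)*(q + 3)*(q + 4)
(2) = (g + 2)*(g^2 - 4*g + 3) = (g - 1)*(g + 2)*(g - 3)
(3) = (v - 5)*(v^2 + 8*v + 16) = (v - 5)*(v + 4)*(v + 4)
(4) = (h - 2)*(h^2 + 4*h + 3) = (h - 2)*(h + 3)*(h + 1)
(5) = (x + 3)*(x^2 - 9) = (x + 3)^2*(x - 3)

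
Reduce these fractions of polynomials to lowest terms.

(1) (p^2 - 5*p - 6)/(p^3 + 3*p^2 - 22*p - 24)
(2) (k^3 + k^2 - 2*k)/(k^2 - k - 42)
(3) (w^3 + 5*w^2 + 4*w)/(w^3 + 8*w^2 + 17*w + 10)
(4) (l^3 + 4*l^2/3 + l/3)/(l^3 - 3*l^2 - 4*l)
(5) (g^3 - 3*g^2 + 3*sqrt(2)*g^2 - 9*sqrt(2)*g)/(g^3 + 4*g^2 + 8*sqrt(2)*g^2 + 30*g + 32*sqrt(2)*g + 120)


(1) = (p - 6)/(p^2 + 2*p - 24)
(2) = (k^3 + k^2 - 2*k)/(k^2 - k - 42)
(3) = (w^2 + 4*w)/(w^2 + 7*w + 10)
(4) = (3*l + 1)/(3*l - 12)
(5) = (g^2 - 3*g)/(g^2 + g*(4 + 5*sqrt(2)) + 20*sqrt(2))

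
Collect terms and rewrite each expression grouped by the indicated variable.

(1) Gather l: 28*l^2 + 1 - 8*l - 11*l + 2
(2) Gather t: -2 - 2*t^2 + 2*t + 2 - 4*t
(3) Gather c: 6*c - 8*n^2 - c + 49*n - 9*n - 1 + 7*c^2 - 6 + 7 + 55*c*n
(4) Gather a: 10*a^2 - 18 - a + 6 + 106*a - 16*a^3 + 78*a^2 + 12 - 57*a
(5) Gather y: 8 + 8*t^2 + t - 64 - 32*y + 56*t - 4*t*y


(1) = 28*l^2 - 19*l + 3
(2) = -2*t^2 - 2*t
(3) = 7*c^2 + c*(55*n + 5) - 8*n^2 + 40*n
(4) = -16*a^3 + 88*a^2 + 48*a
(5) = 8*t^2 + 57*t + y*(-4*t - 32) - 56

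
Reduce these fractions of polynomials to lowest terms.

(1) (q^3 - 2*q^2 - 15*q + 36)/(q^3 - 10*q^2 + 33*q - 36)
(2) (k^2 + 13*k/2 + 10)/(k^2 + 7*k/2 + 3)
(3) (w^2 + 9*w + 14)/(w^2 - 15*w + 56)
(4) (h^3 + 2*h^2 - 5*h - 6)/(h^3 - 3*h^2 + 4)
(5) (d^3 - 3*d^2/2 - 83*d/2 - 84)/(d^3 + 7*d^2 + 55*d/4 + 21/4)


(1) = (q + 4)/(q - 4)
(2) = (2*k^2 + 13*k + 20)/(2*k^2 + 7*k + 6)
(3) = (w^2 + 9*w + 14)/(w^2 - 15*w + 56)
(4) = (h + 3)/(h - 2)
(5) = (2*d - 16)/(2*d + 1)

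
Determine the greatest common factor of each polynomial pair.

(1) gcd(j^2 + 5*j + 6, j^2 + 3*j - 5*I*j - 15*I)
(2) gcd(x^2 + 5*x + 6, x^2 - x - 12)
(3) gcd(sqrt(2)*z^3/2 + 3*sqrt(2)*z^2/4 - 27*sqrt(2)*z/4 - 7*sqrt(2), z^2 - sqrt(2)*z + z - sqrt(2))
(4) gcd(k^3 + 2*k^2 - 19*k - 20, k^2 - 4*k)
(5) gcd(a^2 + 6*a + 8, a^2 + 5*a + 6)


(1) = j + 3
(2) = x + 3
(3) = gcd((z - 7/2)*(z + 4)*(sqrt(2)*z/2 + sqrt(2)/2), (z + 1)*(z - sqrt(2))) = z + 1
(4) = gcd((k - 4)*(k + 1)*(k + 5), k*(k - 4)) = k - 4
(5) = gcd((a + 2)*(a + 4), (a + 2)*(a + 3)) = a + 2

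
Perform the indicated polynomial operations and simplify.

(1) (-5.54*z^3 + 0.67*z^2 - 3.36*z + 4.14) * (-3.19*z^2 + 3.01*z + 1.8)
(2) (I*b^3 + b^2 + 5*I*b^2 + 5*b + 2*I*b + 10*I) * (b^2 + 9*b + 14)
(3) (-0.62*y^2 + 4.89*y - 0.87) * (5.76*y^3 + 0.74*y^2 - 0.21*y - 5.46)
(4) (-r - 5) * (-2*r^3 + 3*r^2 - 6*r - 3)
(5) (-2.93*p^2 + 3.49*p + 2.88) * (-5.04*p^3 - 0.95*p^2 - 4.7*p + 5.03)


(1) = 17.6726*z^5 - 18.8127*z^4 + 2.7631*z^3 - 22.1142*z^2 + 6.4134*z + 7.452
(2) = I*b^5 + b^4 + 14*I*b^4 + 14*b^3 + 61*I*b^3 + 59*b^2 + 98*I*b^2 + 70*b + 118*I*b + 140*I
(3) = -3.5712*y^5 + 27.7076*y^4 - 1.2624*y^3 + 1.7145*y^2 - 26.5167*y + 4.7502
(4) = 2*r^4 + 7*r^3 - 9*r^2 + 33*r + 15
(5) = 14.7672*p^5 - 14.8061*p^4 - 4.0597*p^3 - 33.8769*p^2 + 4.0187*p + 14.4864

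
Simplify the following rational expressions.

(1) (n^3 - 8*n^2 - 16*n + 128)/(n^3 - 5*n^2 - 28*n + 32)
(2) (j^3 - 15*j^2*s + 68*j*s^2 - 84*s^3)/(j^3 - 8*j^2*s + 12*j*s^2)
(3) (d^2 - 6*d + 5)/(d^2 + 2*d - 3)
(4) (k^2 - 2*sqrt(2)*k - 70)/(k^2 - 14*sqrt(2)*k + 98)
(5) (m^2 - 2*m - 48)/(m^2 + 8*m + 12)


(1) = (n - 4)/(n - 1)
(2) = (j - 7*s)/j
(3) = (d - 5)/(d + 3)
(4) = (k + 5*sqrt(2))/(k - 7*sqrt(2))
(5) = (m - 8)/(m + 2)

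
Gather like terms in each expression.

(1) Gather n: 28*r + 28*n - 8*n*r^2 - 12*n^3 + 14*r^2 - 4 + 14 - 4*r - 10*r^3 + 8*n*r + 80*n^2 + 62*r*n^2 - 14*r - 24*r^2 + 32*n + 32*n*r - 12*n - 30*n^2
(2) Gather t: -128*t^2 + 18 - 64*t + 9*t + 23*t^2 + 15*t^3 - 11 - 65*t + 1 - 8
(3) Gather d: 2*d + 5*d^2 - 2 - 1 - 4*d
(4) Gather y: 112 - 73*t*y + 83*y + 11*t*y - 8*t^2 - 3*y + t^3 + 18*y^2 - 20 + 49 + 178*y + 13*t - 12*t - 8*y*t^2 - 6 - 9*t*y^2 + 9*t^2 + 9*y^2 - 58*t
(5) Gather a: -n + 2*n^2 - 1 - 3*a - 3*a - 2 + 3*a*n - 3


(1) = -12*n^3 + n^2*(62*r + 50) + n*(-8*r^2 + 40*r + 48) - 10*r^3 - 10*r^2 + 10*r + 10
(2) = 15*t^3 - 105*t^2 - 120*t
(3) = 5*d^2 - 2*d - 3
(4) = t^3 + t^2 - 57*t + y^2*(27 - 9*t) + y*(-8*t^2 - 62*t + 258) + 135
(5) = a*(3*n - 6) + 2*n^2 - n - 6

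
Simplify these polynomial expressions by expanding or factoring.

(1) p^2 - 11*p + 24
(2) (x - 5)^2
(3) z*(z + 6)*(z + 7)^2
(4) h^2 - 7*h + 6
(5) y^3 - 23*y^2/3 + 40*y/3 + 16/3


(1) = (p - 8)*(p - 3)
(2) = x^2 - 10*x + 25
(3) = z^4 + 20*z^3 + 133*z^2 + 294*z
(4) = (h - 6)*(h - 1)
(5) = (y - 4)^2*(y + 1/3)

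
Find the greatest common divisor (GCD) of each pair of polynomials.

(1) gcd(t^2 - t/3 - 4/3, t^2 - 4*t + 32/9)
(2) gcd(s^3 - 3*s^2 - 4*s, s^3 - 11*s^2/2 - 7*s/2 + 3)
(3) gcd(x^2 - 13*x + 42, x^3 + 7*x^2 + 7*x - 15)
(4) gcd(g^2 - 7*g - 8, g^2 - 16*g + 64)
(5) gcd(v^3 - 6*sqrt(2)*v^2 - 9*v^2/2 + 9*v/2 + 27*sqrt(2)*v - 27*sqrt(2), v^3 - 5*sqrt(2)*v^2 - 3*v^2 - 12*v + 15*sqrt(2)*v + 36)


(1) = t - 4/3
(2) = s + 1
(3) = gcd((x - 7)*(x - 6), (x - 1)*(x + 3)*(x + 5)) = 1
(4) = gcd((g - 8)*(g + 1), (g - 8)^2) = g - 8
(5) = gcd((v - 3)*(v - 3/2)*(v - 6*sqrt(2)), (v - 3)*(v - 6*sqrt(2))*(v + sqrt(2))) = v^2 + v*(-6*sqrt(2) - 3) + 18*sqrt(2)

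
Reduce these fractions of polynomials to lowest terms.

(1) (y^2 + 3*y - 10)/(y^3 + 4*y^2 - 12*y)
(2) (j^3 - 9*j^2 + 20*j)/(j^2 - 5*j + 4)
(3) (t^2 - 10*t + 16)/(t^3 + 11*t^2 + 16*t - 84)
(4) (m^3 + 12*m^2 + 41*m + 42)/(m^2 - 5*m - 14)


(1) = (y + 5)/(y^2 + 6*y)
(2) = (j^2 - 5*j)/(j - 1)
(3) = (t - 8)/(t^2 + 13*t + 42)
(4) = (m^2 + 10*m + 21)/(m - 7)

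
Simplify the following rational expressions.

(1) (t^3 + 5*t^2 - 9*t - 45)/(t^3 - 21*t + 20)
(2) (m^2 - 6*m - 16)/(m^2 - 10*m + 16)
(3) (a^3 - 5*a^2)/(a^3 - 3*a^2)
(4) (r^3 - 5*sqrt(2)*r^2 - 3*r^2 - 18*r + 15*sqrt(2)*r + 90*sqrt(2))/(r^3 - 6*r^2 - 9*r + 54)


(1) = (t^2 - 9)/(t^2 - 5*t + 4)
(2) = (m + 2)/(m - 2)
(3) = (a - 5)/(a - 3)
(4) = (r - 5*sqrt(2))/(r - 3)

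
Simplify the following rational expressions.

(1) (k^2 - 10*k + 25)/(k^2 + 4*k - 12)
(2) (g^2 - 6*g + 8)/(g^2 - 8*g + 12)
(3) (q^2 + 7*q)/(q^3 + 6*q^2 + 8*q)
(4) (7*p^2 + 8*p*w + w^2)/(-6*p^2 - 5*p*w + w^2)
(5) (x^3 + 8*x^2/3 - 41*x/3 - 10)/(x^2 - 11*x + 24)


(1) = (k^2 - 10*k + 25)/(k^2 + 4*k - 12)
(2) = (g - 4)/(g - 6)
(3) = (q + 7)/(q^2 + 6*q + 8)
(4) = (-7*p - w)/(6*p - w)
(5) = (3*x^2 + 17*x + 10)/(3*x - 24)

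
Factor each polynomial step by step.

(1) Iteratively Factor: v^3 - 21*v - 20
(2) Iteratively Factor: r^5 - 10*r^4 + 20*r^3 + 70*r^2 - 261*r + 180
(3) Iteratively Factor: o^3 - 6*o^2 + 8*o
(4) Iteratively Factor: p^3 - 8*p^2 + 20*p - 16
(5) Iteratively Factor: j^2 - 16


(1) = (v - 5)*(v^2 + 5*v + 4) = (v - 5)*(v + 4)*(v + 1)
(2) = (r - 1)*(r^4 - 9*r^3 + 11*r^2 + 81*r - 180) = (r - 4)*(r - 1)*(r^3 - 5*r^2 - 9*r + 45) = (r - 5)*(r - 4)*(r - 1)*(r^2 - 9) = (r - 5)*(r - 4)*(r - 1)*(r + 3)*(r - 3)
(3) = (o)*(o^2 - 6*o + 8) = o*(o - 4)*(o - 2)
(4) = (p - 4)*(p^2 - 4*p + 4) = (p - 4)*(p - 2)*(p - 2)
(5) = (j - 4)*(j + 4)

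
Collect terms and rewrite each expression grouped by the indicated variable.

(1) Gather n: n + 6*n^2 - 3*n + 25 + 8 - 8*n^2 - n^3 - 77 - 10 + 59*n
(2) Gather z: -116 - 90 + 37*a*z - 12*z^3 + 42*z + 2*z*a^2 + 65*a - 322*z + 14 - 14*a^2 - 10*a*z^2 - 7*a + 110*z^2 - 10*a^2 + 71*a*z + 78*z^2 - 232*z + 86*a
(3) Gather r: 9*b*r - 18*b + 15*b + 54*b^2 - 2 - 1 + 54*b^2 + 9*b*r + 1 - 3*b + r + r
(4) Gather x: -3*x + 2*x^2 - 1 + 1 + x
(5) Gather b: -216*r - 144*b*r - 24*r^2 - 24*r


(1) = -n^3 - 2*n^2 + 57*n - 54
(2) = -24*a^2 + 144*a - 12*z^3 + z^2*(188 - 10*a) + z*(2*a^2 + 108*a - 512) - 192
(3) = 108*b^2 - 6*b + r*(18*b + 2) - 2
(4) = 2*x^2 - 2*x
(5) = -144*b*r - 24*r^2 - 240*r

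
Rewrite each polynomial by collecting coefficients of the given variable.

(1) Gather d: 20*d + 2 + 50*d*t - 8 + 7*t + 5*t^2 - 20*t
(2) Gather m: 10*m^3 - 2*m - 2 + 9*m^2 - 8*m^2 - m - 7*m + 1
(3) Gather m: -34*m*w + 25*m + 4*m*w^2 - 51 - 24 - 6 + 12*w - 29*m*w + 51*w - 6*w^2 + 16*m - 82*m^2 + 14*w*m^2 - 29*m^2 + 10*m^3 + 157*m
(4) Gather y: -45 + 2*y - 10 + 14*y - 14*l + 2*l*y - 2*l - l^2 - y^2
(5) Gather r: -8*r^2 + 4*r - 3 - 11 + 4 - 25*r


(1) = d*(50*t + 20) + 5*t^2 - 13*t - 6
(2) = 10*m^3 + m^2 - 10*m - 1
(3) = 10*m^3 + m^2*(14*w - 111) + m*(4*w^2 - 63*w + 198) - 6*w^2 + 63*w - 81
(4) = -l^2 - 16*l - y^2 + y*(2*l + 16) - 55
(5) = -8*r^2 - 21*r - 10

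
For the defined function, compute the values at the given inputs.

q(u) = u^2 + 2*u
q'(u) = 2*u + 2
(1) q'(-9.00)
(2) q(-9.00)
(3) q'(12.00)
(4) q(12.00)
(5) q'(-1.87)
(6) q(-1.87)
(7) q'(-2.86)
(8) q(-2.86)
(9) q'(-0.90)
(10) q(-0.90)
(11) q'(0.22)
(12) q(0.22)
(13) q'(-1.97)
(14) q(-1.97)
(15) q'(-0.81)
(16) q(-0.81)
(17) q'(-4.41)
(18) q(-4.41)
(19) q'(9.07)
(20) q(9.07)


(1) = -16.00
(2) = 63.00
(3) = 26.00
(4) = 168.00
(5) = -1.74
(6) = -0.24
(7) = -3.72
(8) = 2.46
(9) = 0.20
(10) = -0.99
(11) = 2.44
(12) = 0.49
(13) = -1.94
(14) = -0.06
(15) = 0.38
(16) = -0.96
(17) = -6.82
(18) = 10.63
(19) = 20.14
(20) = 100.40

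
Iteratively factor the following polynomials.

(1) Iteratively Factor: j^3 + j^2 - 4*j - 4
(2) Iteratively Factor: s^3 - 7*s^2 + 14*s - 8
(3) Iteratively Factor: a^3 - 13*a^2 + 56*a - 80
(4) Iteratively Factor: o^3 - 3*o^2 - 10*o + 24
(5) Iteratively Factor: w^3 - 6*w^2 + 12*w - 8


(1) = (j + 2)*(j^2 - j - 2) = (j - 2)*(j + 2)*(j + 1)
(2) = (s - 4)*(s^2 - 3*s + 2) = (s - 4)*(s - 1)*(s - 2)
(3) = (a - 4)*(a^2 - 9*a + 20) = (a - 4)^2*(a - 5)
(4) = (o - 4)*(o^2 + o - 6) = (o - 4)*(o + 3)*(o - 2)
(5) = (w - 2)*(w^2 - 4*w + 4) = (w - 2)^2*(w - 2)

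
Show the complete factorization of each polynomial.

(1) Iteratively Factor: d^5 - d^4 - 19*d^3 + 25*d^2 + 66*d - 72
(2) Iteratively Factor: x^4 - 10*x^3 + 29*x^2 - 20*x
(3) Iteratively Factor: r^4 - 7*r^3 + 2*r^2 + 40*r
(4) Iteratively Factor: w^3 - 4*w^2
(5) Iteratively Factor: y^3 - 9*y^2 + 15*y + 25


(1) = (d + 2)*(d^4 - 3*d^3 - 13*d^2 + 51*d - 36) = (d - 3)*(d + 2)*(d^3 - 13*d + 12) = (d - 3)^2*(d + 2)*(d^2 + 3*d - 4) = (d - 3)^2*(d + 2)*(d + 4)*(d - 1)
(2) = (x - 4)*(x^3 - 6*x^2 + 5*x) = x*(x - 4)*(x^2 - 6*x + 5) = x*(x - 5)*(x - 4)*(x - 1)
(3) = (r - 4)*(r^3 - 3*r^2 - 10*r) = (r - 5)*(r - 4)*(r^2 + 2*r) = (r - 5)*(r - 4)*(r + 2)*(r)
(4) = (w)*(w^2 - 4*w) = w*(w - 4)*(w)
(5) = (y - 5)*(y^2 - 4*y - 5) = (y - 5)*(y + 1)*(y - 5)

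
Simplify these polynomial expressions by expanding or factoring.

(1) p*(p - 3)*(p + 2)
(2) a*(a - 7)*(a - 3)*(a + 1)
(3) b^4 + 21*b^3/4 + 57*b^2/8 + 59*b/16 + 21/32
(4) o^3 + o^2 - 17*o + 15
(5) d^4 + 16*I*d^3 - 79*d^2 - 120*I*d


(1) = p^3 - p^2 - 6*p
(2) = a^4 - 9*a^3 + 11*a^2 + 21*a
(3) = (b + 1/2)^2*(b + 3/4)*(b + 7/2)
(4) = (o - 3)*(o - 1)*(o + 5)
(5) = d*(d + 3*I)*(d + 5*I)*(d + 8*I)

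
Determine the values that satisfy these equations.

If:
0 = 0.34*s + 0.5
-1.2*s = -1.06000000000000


Then:
No Solution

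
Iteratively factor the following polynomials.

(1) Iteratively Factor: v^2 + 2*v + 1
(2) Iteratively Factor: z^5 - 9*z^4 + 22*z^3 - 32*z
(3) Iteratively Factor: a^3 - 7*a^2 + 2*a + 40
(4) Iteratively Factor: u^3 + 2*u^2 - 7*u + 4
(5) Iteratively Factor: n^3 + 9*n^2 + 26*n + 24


(1) = (v + 1)*(v + 1)
(2) = (z)*(z^4 - 9*z^3 + 22*z^2 - 32) = z*(z - 4)*(z^3 - 5*z^2 + 2*z + 8) = z*(z - 4)^2*(z^2 - z - 2) = z*(z - 4)^2*(z + 1)*(z - 2)
(3) = (a - 5)*(a^2 - 2*a - 8) = (a - 5)*(a + 2)*(a - 4)
(4) = (u - 1)*(u^2 + 3*u - 4) = (u - 1)^2*(u + 4)
(5) = (n + 3)*(n^2 + 6*n + 8) = (n + 2)*(n + 3)*(n + 4)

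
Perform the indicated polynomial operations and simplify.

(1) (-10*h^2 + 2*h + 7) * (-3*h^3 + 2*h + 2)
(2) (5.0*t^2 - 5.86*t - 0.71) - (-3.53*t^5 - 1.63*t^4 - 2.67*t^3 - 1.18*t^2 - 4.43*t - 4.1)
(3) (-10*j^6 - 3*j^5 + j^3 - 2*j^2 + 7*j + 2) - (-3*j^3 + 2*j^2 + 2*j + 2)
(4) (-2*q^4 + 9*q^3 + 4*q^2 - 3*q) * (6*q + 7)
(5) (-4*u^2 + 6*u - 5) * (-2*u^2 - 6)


(1) = 30*h^5 - 6*h^4 - 41*h^3 - 16*h^2 + 18*h + 14
(2) = 3.53*t^5 + 1.63*t^4 + 2.67*t^3 + 6.18*t^2 - 1.43*t + 3.39
(3) = -10*j^6 - 3*j^5 + 4*j^3 - 4*j^2 + 5*j
(4) = -12*q^5 + 40*q^4 + 87*q^3 + 10*q^2 - 21*q
(5) = 8*u^4 - 12*u^3 + 34*u^2 - 36*u + 30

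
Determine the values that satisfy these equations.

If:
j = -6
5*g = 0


Then:
g = 0
j = -6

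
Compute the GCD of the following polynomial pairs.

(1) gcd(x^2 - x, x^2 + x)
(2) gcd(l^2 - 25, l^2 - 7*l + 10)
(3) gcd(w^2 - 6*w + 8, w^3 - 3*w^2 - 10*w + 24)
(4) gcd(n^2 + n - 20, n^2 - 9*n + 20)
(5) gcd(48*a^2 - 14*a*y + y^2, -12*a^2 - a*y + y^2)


(1) = x
(2) = l - 5
(3) = w^2 - 6*w + 8
(4) = n - 4
(5) = 1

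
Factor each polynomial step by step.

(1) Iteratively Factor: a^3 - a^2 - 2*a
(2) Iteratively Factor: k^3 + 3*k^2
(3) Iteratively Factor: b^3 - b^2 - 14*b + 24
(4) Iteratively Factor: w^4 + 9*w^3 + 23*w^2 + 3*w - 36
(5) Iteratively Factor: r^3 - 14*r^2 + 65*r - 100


(1) = (a)*(a^2 - a - 2) = a*(a + 1)*(a - 2)
(2) = (k)*(k^2 + 3*k) = k*(k + 3)*(k)
(3) = (b + 4)*(b^2 - 5*b + 6) = (b - 3)*(b + 4)*(b - 2)
(4) = (w - 1)*(w^3 + 10*w^2 + 33*w + 36) = (w - 1)*(w + 3)*(w^2 + 7*w + 12) = (w - 1)*(w + 3)^2*(w + 4)
(5) = (r - 5)*(r^2 - 9*r + 20) = (r - 5)*(r - 4)*(r - 5)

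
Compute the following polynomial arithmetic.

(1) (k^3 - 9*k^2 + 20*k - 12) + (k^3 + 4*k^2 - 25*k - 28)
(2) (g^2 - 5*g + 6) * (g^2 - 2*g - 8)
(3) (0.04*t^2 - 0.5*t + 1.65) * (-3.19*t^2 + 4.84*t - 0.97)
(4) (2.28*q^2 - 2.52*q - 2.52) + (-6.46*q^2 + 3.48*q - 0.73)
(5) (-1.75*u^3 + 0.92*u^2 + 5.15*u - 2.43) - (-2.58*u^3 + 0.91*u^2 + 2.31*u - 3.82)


(1) = 2*k^3 - 5*k^2 - 5*k - 40
(2) = g^4 - 7*g^3 + 8*g^2 + 28*g - 48
(3) = -0.1276*t^4 + 1.7886*t^3 - 7.7223*t^2 + 8.471*t - 1.6005
(4) = -4.18*q^2 + 0.96*q - 3.25
(5) = 0.83*u^3 + 0.01*u^2 + 2.84*u + 1.39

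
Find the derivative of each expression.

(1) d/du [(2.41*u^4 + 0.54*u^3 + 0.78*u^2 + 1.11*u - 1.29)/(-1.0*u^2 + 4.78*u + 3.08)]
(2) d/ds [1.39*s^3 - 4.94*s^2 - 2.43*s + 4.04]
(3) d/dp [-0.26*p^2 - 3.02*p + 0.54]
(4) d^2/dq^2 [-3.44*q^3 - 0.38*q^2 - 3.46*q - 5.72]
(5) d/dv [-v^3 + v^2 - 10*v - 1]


(1) = (-4.82*u^5 + 34.0194*u^4 + 34.8536*u^3 + 9.828*u^2 + 2.2248*u + 9.585)/(1.0*u^4 - 9.56*u^3 + 16.6884*u^2 + 29.4448*u + 9.4864)
(2) = 4.17*s^2 - 9.88*s - 2.43
(3) = -0.52*p - 3.02
(4) = -20.64*q - 0.76
(5) = -3*v^2 + 2*v - 10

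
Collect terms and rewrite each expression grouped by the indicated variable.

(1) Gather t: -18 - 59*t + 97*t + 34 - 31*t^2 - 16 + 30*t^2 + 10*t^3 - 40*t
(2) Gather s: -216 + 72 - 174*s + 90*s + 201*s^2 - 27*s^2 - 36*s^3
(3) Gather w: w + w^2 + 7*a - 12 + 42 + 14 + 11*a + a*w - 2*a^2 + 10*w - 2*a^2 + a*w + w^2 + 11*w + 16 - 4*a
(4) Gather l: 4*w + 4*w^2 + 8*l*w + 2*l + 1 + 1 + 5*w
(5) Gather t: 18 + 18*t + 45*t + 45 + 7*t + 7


(1) = 10*t^3 - t^2 - 2*t
(2) = -36*s^3 + 174*s^2 - 84*s - 144
(3) = -4*a^2 + 14*a + 2*w^2 + w*(2*a + 22) + 60
(4) = l*(8*w + 2) + 4*w^2 + 9*w + 2
(5) = 70*t + 70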